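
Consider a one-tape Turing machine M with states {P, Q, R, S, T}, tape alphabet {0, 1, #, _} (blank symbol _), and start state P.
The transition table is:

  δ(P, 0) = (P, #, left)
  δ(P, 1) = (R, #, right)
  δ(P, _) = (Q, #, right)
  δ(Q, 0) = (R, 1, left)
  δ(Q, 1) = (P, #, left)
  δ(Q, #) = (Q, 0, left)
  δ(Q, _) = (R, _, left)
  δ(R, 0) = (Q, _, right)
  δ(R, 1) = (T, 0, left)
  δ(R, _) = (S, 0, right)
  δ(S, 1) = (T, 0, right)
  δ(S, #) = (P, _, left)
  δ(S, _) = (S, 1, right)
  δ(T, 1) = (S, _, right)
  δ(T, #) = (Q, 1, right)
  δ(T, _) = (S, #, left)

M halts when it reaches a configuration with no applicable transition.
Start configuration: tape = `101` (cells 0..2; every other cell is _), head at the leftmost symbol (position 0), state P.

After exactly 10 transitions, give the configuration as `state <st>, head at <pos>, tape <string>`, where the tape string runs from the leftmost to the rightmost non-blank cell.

state S, head at 0, tape 01000

P | __[1]01   read 1 → write #, move right, go to R
R | __#[0]1   read 0 → write _, move right, go to Q
Q | __#_[1]   read 1 → write #, move left, go to P
P | __#[_]#   read _ → write #, move right, go to Q
Q | __##[#]   read # → write 0, move left, go to Q
Q | __#[#]0   read # → write 0, move left, go to Q
Q | __[#]00   read # → write 0, move left, go to Q
Q | _[_]000   read _ → write _, move left, go to R
R | [_]_000   read _ → write 0, move right, go to S
S | 0[_]000   read _ → write 1, move right, go to S
S | 01[0]00
After 10 steps: state S, head at 0, tape 01000.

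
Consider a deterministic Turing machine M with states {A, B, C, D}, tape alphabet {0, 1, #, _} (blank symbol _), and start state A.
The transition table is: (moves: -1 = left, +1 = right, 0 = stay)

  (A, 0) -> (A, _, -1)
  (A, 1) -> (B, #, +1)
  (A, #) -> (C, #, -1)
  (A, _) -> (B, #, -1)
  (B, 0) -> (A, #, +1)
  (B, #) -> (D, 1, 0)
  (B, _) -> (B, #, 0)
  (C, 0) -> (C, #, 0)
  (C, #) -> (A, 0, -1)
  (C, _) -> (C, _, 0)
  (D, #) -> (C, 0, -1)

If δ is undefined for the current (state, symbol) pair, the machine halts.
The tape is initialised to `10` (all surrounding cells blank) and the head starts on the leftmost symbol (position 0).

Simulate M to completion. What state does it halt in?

A | [1]0_   read 1 → write #, move +1, go to B
B | #[0]_   read 0 → write #, move +1, go to A
A | ##[_]   read _ → write #, move -1, go to B
B | #[#]#   read # → write 1, move 0, go to D
D | #[1]#
No transition is defined for (D, 1); M halts in state D.

D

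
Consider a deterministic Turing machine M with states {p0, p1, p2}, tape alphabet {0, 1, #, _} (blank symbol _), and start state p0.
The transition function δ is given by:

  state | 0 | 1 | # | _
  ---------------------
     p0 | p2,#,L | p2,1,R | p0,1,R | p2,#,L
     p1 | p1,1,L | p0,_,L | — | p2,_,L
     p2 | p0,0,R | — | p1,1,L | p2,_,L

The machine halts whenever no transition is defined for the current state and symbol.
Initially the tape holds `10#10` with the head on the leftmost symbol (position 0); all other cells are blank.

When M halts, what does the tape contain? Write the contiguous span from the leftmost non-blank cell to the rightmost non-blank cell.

101101#

state=p0 head=0 tape=[1]0#10__   (p0,1)→(p2,1,R)
state=p2 head=1 tape=1[0]#10__   (p2,0)→(p0,0,R)
state=p0 head=2 tape=10[#]10__   (p0,#)→(p0,1,R)
state=p0 head=3 tape=101[1]0__   (p0,1)→(p2,1,R)
state=p2 head=4 tape=1011[0]__   (p2,0)→(p0,0,R)
state=p0 head=5 tape=10110[_]_   (p0,_)→(p2,#,L)
state=p2 head=4 tape=1011[0]#_   (p2,0)→(p0,0,R)
state=p0 head=5 tape=10110[#]_   (p0,#)→(p0,1,R)
state=p0 head=6 tape=101101[_]   (p0,_)→(p2,#,L)
state=p2 head=5 tape=10110[1]#
The non-blank tape span at halt is 101101#.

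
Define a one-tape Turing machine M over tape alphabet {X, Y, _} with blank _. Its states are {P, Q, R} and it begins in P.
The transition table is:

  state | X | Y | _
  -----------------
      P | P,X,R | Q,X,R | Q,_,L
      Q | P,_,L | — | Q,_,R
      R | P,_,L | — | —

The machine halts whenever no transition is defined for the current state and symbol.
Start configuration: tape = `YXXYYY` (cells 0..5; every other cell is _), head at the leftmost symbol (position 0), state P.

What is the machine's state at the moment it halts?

state=P head=0 tape=__[Y]XXYYY   (P,Y)→(Q,X,R)
state=Q head=1 tape=__X[X]XYYY   (Q,X)→(P,_,L)
state=P head=0 tape=__[X]_XYYY   (P,X)→(P,X,R)
state=P head=1 tape=__X[_]XYYY   (P,_)→(Q,_,L)
state=Q head=0 tape=__[X]_XYYY   (Q,X)→(P,_,L)
state=P head=-1 tape=_[_]__XYYY   (P,_)→(Q,_,L)
state=Q head=-2 tape=[_]___XYYY   (Q,_)→(Q,_,R)
state=Q head=-1 tape=_[_]__XYYY   (Q,_)→(Q,_,R)
state=Q head=0 tape=__[_]_XYYY   (Q,_)→(Q,_,R)
state=Q head=1 tape=___[_]XYYY   (Q,_)→(Q,_,R)
state=Q head=2 tape=____[X]YYY   (Q,X)→(P,_,L)
state=P head=1 tape=___[_]_YYY   (P,_)→(Q,_,L)
state=Q head=0 tape=__[_]__YYY   (Q,_)→(Q,_,R)
state=Q head=1 tape=___[_]_YYY   (Q,_)→(Q,_,R)
state=Q head=2 tape=____[_]YYY   (Q,_)→(Q,_,R)
state=Q head=3 tape=_____[Y]YY
No transition is defined for (Q, Y); M halts in state Q.

Q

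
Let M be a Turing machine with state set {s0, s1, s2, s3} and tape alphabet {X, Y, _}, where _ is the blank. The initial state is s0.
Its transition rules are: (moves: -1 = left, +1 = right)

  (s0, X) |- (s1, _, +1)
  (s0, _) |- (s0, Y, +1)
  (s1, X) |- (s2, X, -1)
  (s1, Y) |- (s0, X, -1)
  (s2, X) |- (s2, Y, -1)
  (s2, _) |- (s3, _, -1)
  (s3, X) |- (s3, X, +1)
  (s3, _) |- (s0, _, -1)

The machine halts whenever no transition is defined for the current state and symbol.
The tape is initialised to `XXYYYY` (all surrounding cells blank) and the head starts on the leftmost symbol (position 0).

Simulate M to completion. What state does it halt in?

s0 | __[X]XYYYY_   read X → write _, move +1, go to s1
s1 | ___[X]YYYY_   read X → write X, move -1, go to s2
s2 | __[_]XYYYY_   read _ → write _, move -1, go to s3
s3 | _[_]_XYYYY_   read _ → write _, move -1, go to s0
s0 | [_]__XYYYY_   read _ → write Y, move +1, go to s0
s0 | Y[_]_XYYYY_   read _ → write Y, move +1, go to s0
s0 | YY[_]XYYYY_   read _ → write Y, move +1, go to s0
s0 | YYY[X]YYYY_   read X → write _, move +1, go to s1
s1 | YYY_[Y]YYY_   read Y → write X, move -1, go to s0
s0 | YYY[_]XYYY_   read _ → write Y, move +1, go to s0
s0 | YYYY[X]YYY_   read X → write _, move +1, go to s1
s1 | YYYY_[Y]YY_   read Y → write X, move -1, go to s0
s0 | YYYY[_]XYY_   read _ → write Y, move +1, go to s0
s0 | YYYYY[X]YY_   read X → write _, move +1, go to s1
s1 | YYYYY_[Y]Y_   read Y → write X, move -1, go to s0
s0 | YYYYY[_]XY_   read _ → write Y, move +1, go to s0
s0 | YYYYYY[X]Y_   read X → write _, move +1, go to s1
s1 | YYYYYY_[Y]_   read Y → write X, move -1, go to s0
s0 | YYYYYY[_]X_   read _ → write Y, move +1, go to s0
s0 | YYYYYYY[X]_   read X → write _, move +1, go to s1
s1 | YYYYYYY_[_]
No transition is defined for (s1, _); M halts in state s1.

s1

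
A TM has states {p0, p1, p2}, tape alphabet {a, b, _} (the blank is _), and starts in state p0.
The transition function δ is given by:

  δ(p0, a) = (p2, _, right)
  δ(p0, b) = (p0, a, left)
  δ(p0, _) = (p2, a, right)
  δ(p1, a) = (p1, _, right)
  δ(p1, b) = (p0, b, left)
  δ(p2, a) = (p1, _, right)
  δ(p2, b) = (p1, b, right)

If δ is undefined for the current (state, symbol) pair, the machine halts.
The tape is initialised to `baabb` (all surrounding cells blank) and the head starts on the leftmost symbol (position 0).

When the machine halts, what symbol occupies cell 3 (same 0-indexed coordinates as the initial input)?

a

state=p0 head=0 tape=_[b]aabb_   (p0,b)→(p0,a,left)
state=p0 head=-1 tape=[_]aaabb_   (p0,_)→(p2,a,right)
state=p2 head=0 tape=a[a]aabb_   (p2,a)→(p1,_,right)
state=p1 head=1 tape=a_[a]abb_   (p1,a)→(p1,_,right)
state=p1 head=2 tape=a__[a]bb_   (p1,a)→(p1,_,right)
state=p1 head=3 tape=a___[b]b_   (p1,b)→(p0,b,left)
state=p0 head=2 tape=a__[_]bb_   (p0,_)→(p2,a,right)
state=p2 head=3 tape=a__a[b]b_   (p2,b)→(p1,b,right)
state=p1 head=4 tape=a__ab[b]_   (p1,b)→(p0,b,left)
state=p0 head=3 tape=a__a[b]b_   (p0,b)→(p0,a,left)
state=p0 head=2 tape=a__[a]ab_   (p0,a)→(p2,_,right)
state=p2 head=3 tape=a___[a]b_   (p2,a)→(p1,_,right)
state=p1 head=4 tape=a____[b]_   (p1,b)→(p0,b,left)
state=p0 head=3 tape=a___[_]b_   (p0,_)→(p2,a,right)
state=p2 head=4 tape=a___a[b]_   (p2,b)→(p1,b,right)
state=p1 head=5 tape=a___ab[_]
Cell 3 holds a when M halts.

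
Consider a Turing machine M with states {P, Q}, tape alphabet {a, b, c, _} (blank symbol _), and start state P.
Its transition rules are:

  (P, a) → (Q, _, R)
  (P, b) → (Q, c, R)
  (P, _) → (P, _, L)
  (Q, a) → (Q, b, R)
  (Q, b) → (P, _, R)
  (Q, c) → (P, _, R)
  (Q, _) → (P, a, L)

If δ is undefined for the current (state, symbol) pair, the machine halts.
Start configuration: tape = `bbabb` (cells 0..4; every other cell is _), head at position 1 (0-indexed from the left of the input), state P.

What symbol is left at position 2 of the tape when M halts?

b

state=P head=1 tape=b[b]abb_   (P,b)→(Q,c,R)
state=Q head=2 tape=bc[a]bb_   (Q,a)→(Q,b,R)
state=Q head=3 tape=bcb[b]b_   (Q,b)→(P,_,R)
state=P head=4 tape=bcb_[b]_   (P,b)→(Q,c,R)
state=Q head=5 tape=bcb_c[_]   (Q,_)→(P,a,L)
state=P head=4 tape=bcb_[c]a
Cell 2 holds b when M halts.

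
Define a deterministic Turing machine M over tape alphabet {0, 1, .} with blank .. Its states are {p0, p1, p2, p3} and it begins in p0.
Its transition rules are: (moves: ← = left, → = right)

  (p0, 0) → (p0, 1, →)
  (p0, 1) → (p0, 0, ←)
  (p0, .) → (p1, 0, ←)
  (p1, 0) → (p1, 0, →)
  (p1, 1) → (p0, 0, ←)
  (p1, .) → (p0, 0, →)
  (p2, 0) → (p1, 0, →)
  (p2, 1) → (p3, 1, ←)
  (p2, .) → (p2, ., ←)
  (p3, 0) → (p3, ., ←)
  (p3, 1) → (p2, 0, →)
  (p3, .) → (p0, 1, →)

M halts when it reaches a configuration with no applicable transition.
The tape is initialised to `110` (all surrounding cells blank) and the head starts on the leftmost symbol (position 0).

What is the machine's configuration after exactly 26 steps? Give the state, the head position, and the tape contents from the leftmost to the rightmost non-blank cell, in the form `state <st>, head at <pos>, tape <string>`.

state=p0 head=0 tape=....[1]10.   (p0,1)→(p0,0,←)
state=p0 head=-1 tape=...[.]010.   (p0,.)→(p1,0,←)
state=p1 head=-2 tape=..[.]0010.   (p1,.)→(p0,0,→)
state=p0 head=-1 tape=..0[0]010.   (p0,0)→(p0,1,→)
state=p0 head=0 tape=..01[0]10.   (p0,0)→(p0,1,→)
state=p0 head=1 tape=..011[1]0.   (p0,1)→(p0,0,←)
state=p0 head=0 tape=..01[1]00.   (p0,1)→(p0,0,←)
state=p0 head=-1 tape=..0[1]000.   (p0,1)→(p0,0,←)
state=p0 head=-2 tape=..[0]0000.   (p0,0)→(p0,1,→)
state=p0 head=-1 tape=..1[0]000.   (p0,0)→(p0,1,→)
state=p0 head=0 tape=..11[0]00.   (p0,0)→(p0,1,→)
state=p0 head=1 tape=..111[0]0.   (p0,0)→(p0,1,→)
state=p0 head=2 tape=..1111[0].   (p0,0)→(p0,1,→)
state=p0 head=3 tape=..11111[.]   (p0,.)→(p1,0,←)
state=p1 head=2 tape=..1111[1]0   (p1,1)→(p0,0,←)
state=p0 head=1 tape=..111[1]00   (p0,1)→(p0,0,←)
state=p0 head=0 tape=..11[1]000   (p0,1)→(p0,0,←)
state=p0 head=-1 tape=..1[1]0000   (p0,1)→(p0,0,←)
state=p0 head=-2 tape=..[1]00000   (p0,1)→(p0,0,←)
state=p0 head=-3 tape=.[.]000000   (p0,.)→(p1,0,←)
state=p1 head=-4 tape=[.]0000000   (p1,.)→(p0,0,→)
state=p0 head=-3 tape=0[0]000000   (p0,0)→(p0,1,→)
state=p0 head=-2 tape=01[0]00000   (p0,0)→(p0,1,→)
state=p0 head=-1 tape=011[0]0000   (p0,0)→(p0,1,→)
state=p0 head=0 tape=0111[0]000   (p0,0)→(p0,1,→)
state=p0 head=1 tape=01111[0]00   (p0,0)→(p0,1,→)
state=p0 head=2 tape=011111[0]0
After 26 steps: state p0, head at 2, tape 01111100.

state p0, head at 2, tape 01111100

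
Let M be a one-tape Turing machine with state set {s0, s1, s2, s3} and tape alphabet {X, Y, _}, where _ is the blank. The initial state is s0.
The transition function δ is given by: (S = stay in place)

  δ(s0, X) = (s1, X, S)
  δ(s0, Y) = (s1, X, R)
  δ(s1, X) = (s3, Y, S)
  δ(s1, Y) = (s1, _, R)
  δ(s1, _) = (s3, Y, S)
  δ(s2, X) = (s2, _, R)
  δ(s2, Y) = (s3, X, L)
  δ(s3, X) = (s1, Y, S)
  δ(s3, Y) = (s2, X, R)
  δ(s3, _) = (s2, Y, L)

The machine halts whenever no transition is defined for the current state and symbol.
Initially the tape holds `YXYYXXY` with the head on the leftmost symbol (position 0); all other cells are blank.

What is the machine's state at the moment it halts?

state=s0 head=0 tape=[Y]XYYXXY   (s0,Y)→(s1,X,R)
state=s1 head=1 tape=X[X]YYXXY   (s1,X)→(s3,Y,S)
state=s3 head=1 tape=X[Y]YYXXY   (s3,Y)→(s2,X,R)
state=s2 head=2 tape=XX[Y]YXXY   (s2,Y)→(s3,X,L)
state=s3 head=1 tape=X[X]XYXXY   (s3,X)→(s1,Y,S)
state=s1 head=1 tape=X[Y]XYXXY   (s1,Y)→(s1,_,R)
state=s1 head=2 tape=X_[X]YXXY   (s1,X)→(s3,Y,S)
state=s3 head=2 tape=X_[Y]YXXY   (s3,Y)→(s2,X,R)
state=s2 head=3 tape=X_X[Y]XXY   (s2,Y)→(s3,X,L)
state=s3 head=2 tape=X_[X]XXXY   (s3,X)→(s1,Y,S)
state=s1 head=2 tape=X_[Y]XXXY   (s1,Y)→(s1,_,R)
state=s1 head=3 tape=X__[X]XXY   (s1,X)→(s3,Y,S)
state=s3 head=3 tape=X__[Y]XXY   (s3,Y)→(s2,X,R)
state=s2 head=4 tape=X__X[X]XY   (s2,X)→(s2,_,R)
state=s2 head=5 tape=X__X_[X]Y   (s2,X)→(s2,_,R)
state=s2 head=6 tape=X__X__[Y]   (s2,Y)→(s3,X,L)
state=s3 head=5 tape=X__X_[_]X   (s3,_)→(s2,Y,L)
state=s2 head=4 tape=X__X[_]YX
No transition is defined for (s2, _); M halts in state s2.

s2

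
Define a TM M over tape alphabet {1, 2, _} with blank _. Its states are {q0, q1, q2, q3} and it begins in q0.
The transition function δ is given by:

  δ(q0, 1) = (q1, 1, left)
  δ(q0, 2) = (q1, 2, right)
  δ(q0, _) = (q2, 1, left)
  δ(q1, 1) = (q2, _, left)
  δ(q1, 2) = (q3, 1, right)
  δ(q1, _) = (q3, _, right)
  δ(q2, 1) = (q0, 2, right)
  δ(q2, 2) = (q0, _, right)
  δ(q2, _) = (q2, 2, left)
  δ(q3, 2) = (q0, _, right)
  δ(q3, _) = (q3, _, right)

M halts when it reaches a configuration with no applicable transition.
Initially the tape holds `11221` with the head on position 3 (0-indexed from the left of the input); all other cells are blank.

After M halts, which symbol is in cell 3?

1

q0 | 112[2]1   read 2 → write 2, move right, go to q1
q1 | 1122[1]   read 1 → write _, move left, go to q2
q2 | 112[2]_   read 2 → write _, move right, go to q0
q0 | 112_[_]   read _ → write 1, move left, go to q2
q2 | 112[_]1   read _ → write 2, move left, go to q2
q2 | 11[2]21   read 2 → write _, move right, go to q0
q0 | 11_[2]1   read 2 → write 2, move right, go to q1
q1 | 11_2[1]   read 1 → write _, move left, go to q2
q2 | 11_[2]_   read 2 → write _, move right, go to q0
q0 | 11__[_]   read _ → write 1, move left, go to q2
q2 | 11_[_]1   read _ → write 2, move left, go to q2
q2 | 11[_]21   read _ → write 2, move left, go to q2
q2 | 1[1]221   read 1 → write 2, move right, go to q0
q0 | 12[2]21   read 2 → write 2, move right, go to q1
q1 | 122[2]1   read 2 → write 1, move right, go to q3
q3 | 1221[1]
Cell 3 holds 1 when M halts.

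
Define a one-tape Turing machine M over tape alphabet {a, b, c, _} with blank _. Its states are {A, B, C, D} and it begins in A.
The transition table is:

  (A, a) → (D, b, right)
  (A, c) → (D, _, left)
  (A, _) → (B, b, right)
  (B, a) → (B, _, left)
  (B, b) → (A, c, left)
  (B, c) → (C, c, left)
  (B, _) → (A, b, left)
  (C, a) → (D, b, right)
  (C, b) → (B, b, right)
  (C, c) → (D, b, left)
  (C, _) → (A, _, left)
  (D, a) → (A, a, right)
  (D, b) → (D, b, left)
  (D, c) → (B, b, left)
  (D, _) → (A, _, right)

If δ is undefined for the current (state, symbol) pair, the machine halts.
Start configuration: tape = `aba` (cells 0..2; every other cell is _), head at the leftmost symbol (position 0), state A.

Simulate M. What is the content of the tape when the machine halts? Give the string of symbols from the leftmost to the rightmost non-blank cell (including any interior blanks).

bba

A | _[a]ba   read a → write b, move right, go to D
D | _b[b]a   read b → write b, move left, go to D
D | _[b]ba   read b → write b, move left, go to D
D | [_]bba   read _ → write _, move right, go to A
A | _[b]ba
The non-blank tape span at halt is bba.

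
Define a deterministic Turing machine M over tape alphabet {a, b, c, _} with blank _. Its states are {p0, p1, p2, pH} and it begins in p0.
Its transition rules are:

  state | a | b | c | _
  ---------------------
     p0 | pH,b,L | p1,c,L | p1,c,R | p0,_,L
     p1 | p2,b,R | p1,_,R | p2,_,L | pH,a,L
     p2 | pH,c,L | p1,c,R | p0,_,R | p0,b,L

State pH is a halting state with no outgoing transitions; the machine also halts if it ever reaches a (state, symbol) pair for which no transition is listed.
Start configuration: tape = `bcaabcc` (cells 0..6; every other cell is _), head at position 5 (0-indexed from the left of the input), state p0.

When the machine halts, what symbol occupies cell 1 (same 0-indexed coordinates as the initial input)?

state=p0 head=5 tape=bcaab[c]c   (p0,c)→(p1,c,R)
state=p1 head=6 tape=bcaabc[c]   (p1,c)→(p2,_,L)
state=p2 head=5 tape=bcaab[c]_   (p2,c)→(p0,_,R)
state=p0 head=6 tape=bcaab_[_]   (p0,_)→(p0,_,L)
state=p0 head=5 tape=bcaab[_]_   (p0,_)→(p0,_,L)
state=p0 head=4 tape=bcaa[b]__   (p0,b)→(p1,c,L)
state=p1 head=3 tape=bca[a]c__   (p1,a)→(p2,b,R)
state=p2 head=4 tape=bcab[c]__   (p2,c)→(p0,_,R)
state=p0 head=5 tape=bcab_[_]_   (p0,_)→(p0,_,L)
state=p0 head=4 tape=bcab[_]__   (p0,_)→(p0,_,L)
state=p0 head=3 tape=bca[b]___   (p0,b)→(p1,c,L)
state=p1 head=2 tape=bc[a]c___   (p1,a)→(p2,b,R)
state=p2 head=3 tape=bcb[c]___   (p2,c)→(p0,_,R)
state=p0 head=4 tape=bcb_[_]__   (p0,_)→(p0,_,L)
state=p0 head=3 tape=bcb[_]___   (p0,_)→(p0,_,L)
state=p0 head=2 tape=bc[b]____   (p0,b)→(p1,c,L)
state=p1 head=1 tape=b[c]c____   (p1,c)→(p2,_,L)
state=p2 head=0 tape=[b]_c____   (p2,b)→(p1,c,R)
state=p1 head=1 tape=c[_]c____   (p1,_)→(pH,a,L)
state=pH head=0 tape=[c]ac____
Cell 1 holds a when M halts.

a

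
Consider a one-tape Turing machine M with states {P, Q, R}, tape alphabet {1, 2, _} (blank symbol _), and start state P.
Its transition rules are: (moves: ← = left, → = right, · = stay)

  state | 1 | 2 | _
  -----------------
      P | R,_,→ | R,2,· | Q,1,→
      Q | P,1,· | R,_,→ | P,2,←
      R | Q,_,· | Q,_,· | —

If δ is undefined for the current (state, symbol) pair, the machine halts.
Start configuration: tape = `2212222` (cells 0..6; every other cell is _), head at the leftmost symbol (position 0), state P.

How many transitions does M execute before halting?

29

P | _[2]212222_   read 2 → write 2, move ·, go to R
R | _[2]212222_   read 2 → write _, move ·, go to Q
Q | _[_]212222_   read _ → write 2, move ←, go to P
P | [_]2212222_   read _ → write 1, move →, go to Q
Q | 1[2]212222_   read 2 → write _, move →, go to R
R | 1_[2]12222_   read 2 → write _, move ·, go to Q
Q | 1_[_]12222_   read _ → write 2, move ←, go to P
P | 1[_]212222_   read _ → write 1, move →, go to Q
Q | 11[2]12222_   read 2 → write _, move →, go to R
R | 11_[1]2222_   read 1 → write _, move ·, go to Q
Q | 11_[_]2222_   read _ → write 2, move ←, go to P
P | 11[_]22222_   read _ → write 1, move →, go to Q
Q | 111[2]2222_   read 2 → write _, move →, go to R
R | 111_[2]222_   read 2 → write _, move ·, go to Q
Q | 111_[_]222_   read _ → write 2, move ←, go to P
P | 111[_]2222_   read _ → write 1, move →, go to Q
Q | 1111[2]222_   read 2 → write _, move →, go to R
R | 1111_[2]22_   read 2 → write _, move ·, go to Q
Q | 1111_[_]22_   read _ → write 2, move ←, go to P
P | 1111[_]222_   read _ → write 1, move →, go to Q
Q | 11111[2]22_   read 2 → write _, move →, go to R
R | 11111_[2]2_   read 2 → write _, move ·, go to Q
Q | 11111_[_]2_   read _ → write 2, move ←, go to P
P | 11111[_]22_   read _ → write 1, move →, go to Q
Q | 111111[2]2_   read 2 → write _, move →, go to R
R | 111111_[2]_   read 2 → write _, move ·, go to Q
Q | 111111_[_]_   read _ → write 2, move ←, go to P
P | 111111[_]2_   read _ → write 1, move →, go to Q
Q | 1111111[2]_   read 2 → write _, move →, go to R
R | 1111111_[_]
M halts after 29 transitions.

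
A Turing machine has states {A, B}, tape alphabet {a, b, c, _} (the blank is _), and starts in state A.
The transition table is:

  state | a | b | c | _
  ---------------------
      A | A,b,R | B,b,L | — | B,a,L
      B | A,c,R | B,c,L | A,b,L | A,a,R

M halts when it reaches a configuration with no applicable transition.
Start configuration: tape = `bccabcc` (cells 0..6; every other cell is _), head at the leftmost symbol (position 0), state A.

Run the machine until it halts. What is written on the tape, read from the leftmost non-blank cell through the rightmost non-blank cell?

ccbbccabcc

state=A head=0 tape=___[b]ccabcc   (A,b)→(B,b,L)
state=B head=-1 tape=__[_]bccabcc   (B,_)→(A,a,R)
state=A head=0 tape=__a[b]ccabcc   (A,b)→(B,b,L)
state=B head=-1 tape=__[a]bccabcc   (B,a)→(A,c,R)
state=A head=0 tape=__c[b]ccabcc   (A,b)→(B,b,L)
state=B head=-1 tape=__[c]bccabcc   (B,c)→(A,b,L)
state=A head=-2 tape=_[_]bbccabcc   (A,_)→(B,a,L)
state=B head=-3 tape=[_]abbccabcc   (B,_)→(A,a,R)
state=A head=-2 tape=a[a]bbccabcc   (A,a)→(A,b,R)
state=A head=-1 tape=ab[b]bccabcc   (A,b)→(B,b,L)
state=B head=-2 tape=a[b]bbccabcc   (B,b)→(B,c,L)
state=B head=-3 tape=[a]cbbccabcc   (B,a)→(A,c,R)
state=A head=-2 tape=c[c]bbccabcc
The non-blank tape span at halt is ccbbccabcc.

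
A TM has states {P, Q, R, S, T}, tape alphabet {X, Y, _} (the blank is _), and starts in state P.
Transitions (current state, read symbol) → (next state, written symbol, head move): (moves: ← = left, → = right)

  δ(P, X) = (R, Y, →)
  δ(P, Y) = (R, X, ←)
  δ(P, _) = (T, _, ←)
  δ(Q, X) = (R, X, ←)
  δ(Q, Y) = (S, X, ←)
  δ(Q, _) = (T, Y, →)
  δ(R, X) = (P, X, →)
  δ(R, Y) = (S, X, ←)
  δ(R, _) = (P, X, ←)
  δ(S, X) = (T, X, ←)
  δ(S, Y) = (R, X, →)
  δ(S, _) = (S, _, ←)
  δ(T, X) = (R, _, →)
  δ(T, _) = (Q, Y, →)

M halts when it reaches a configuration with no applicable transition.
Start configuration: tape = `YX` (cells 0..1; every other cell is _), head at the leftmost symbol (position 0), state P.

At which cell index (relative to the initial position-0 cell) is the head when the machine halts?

1

state=P head=0 tape=___[Y]X__   (P,Y)→(R,X,←)
state=R head=-1 tape=__[_]XX__   (R,_)→(P,X,←)
state=P head=-2 tape=_[_]XXX__   (P,_)→(T,_,←)
state=T head=-3 tape=[_]_XXX__   (T,_)→(Q,Y,→)
state=Q head=-2 tape=Y[_]XXX__   (Q,_)→(T,Y,→)
state=T head=-1 tape=YY[X]XX__   (T,X)→(R,_,→)
state=R head=0 tape=YY_[X]X__   (R,X)→(P,X,→)
state=P head=1 tape=YY_X[X]__   (P,X)→(R,Y,→)
state=R head=2 tape=YY_XY[_]_   (R,_)→(P,X,←)
state=P head=1 tape=YY_X[Y]X_   (P,Y)→(R,X,←)
state=R head=0 tape=YY_[X]XX_   (R,X)→(P,X,→)
state=P head=1 tape=YY_X[X]X_   (P,X)→(R,Y,→)
state=R head=2 tape=YY_XY[X]_   (R,X)→(P,X,→)
state=P head=3 tape=YY_XYX[_]   (P,_)→(T,_,←)
state=T head=2 tape=YY_XY[X]_   (T,X)→(R,_,→)
state=R head=3 tape=YY_XY_[_]   (R,_)→(P,X,←)
state=P head=2 tape=YY_XY[_]X   (P,_)→(T,_,←)
state=T head=1 tape=YY_X[Y]_X
At halt the head is at cell 1.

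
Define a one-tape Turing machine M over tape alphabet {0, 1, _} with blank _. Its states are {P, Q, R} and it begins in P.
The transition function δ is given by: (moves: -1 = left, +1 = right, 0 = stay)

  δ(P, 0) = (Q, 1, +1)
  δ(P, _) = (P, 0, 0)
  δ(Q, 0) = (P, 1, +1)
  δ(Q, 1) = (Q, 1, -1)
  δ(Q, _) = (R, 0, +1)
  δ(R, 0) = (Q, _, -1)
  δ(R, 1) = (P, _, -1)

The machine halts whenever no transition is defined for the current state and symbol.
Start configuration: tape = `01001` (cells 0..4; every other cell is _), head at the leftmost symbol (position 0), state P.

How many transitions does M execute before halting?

state=P head=0 tape=_[0]1001   (P,0)→(Q,1,+1)
state=Q head=1 tape=_1[1]001   (Q,1)→(Q,1,-1)
state=Q head=0 tape=_[1]1001   (Q,1)→(Q,1,-1)
state=Q head=-1 tape=[_]11001   (Q,_)→(R,0,+1)
state=R head=0 tape=0[1]1001   (R,1)→(P,_,-1)
state=P head=-1 tape=[0]_1001   (P,0)→(Q,1,+1)
state=Q head=0 tape=1[_]1001   (Q,_)→(R,0,+1)
state=R head=1 tape=10[1]001   (R,1)→(P,_,-1)
state=P head=0 tape=1[0]_001   (P,0)→(Q,1,+1)
state=Q head=1 tape=11[_]001   (Q,_)→(R,0,+1)
state=R head=2 tape=110[0]01   (R,0)→(Q,_,-1)
state=Q head=1 tape=11[0]_01   (Q,0)→(P,1,+1)
state=P head=2 tape=111[_]01   (P,_)→(P,0,0)
state=P head=2 tape=111[0]01   (P,0)→(Q,1,+1)
state=Q head=3 tape=1111[0]1   (Q,0)→(P,1,+1)
state=P head=4 tape=11111[1]
M halts after 15 transitions.

15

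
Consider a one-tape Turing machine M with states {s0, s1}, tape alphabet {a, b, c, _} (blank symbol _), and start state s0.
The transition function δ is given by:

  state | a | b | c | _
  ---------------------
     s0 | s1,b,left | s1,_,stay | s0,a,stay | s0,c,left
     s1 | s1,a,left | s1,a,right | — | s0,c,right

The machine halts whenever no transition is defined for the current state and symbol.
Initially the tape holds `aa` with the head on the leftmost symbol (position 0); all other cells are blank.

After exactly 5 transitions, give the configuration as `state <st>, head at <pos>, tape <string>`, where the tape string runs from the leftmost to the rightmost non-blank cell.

state=s0 head=0 tape=_[a]a   (s0,a)→(s1,b,left)
state=s1 head=-1 tape=[_]ba   (s1,_)→(s0,c,right)
state=s0 head=0 tape=c[b]a   (s0,b)→(s1,_,stay)
state=s1 head=0 tape=c[_]a   (s1,_)→(s0,c,right)
state=s0 head=1 tape=cc[a]   (s0,a)→(s1,b,left)
state=s1 head=0 tape=c[c]b
After 5 steps: state s1, head at 0, tape ccb.

state s1, head at 0, tape ccb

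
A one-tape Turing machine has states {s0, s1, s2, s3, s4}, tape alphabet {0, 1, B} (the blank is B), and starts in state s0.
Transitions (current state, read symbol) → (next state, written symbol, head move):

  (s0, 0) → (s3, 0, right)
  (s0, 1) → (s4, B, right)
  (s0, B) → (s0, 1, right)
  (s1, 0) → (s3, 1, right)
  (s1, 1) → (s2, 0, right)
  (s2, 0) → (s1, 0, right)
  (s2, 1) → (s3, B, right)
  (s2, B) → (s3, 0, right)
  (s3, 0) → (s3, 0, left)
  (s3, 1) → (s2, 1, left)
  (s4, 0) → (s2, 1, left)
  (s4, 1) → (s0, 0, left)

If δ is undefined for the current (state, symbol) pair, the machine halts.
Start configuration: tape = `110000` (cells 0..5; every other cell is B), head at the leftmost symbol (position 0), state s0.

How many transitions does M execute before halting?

state=s0 head=0 tape=B[1]10000B   (s0,1)→(s4,B,right)
state=s4 head=1 tape=BB[1]0000B   (s4,1)→(s0,0,left)
state=s0 head=0 tape=B[B]00000B   (s0,B)→(s0,1,right)
state=s0 head=1 tape=B1[0]0000B   (s0,0)→(s3,0,right)
state=s3 head=2 tape=B10[0]000B   (s3,0)→(s3,0,left)
state=s3 head=1 tape=B1[0]0000B   (s3,0)→(s3,0,left)
state=s3 head=0 tape=B[1]00000B   (s3,1)→(s2,1,left)
state=s2 head=-1 tape=[B]100000B   (s2,B)→(s3,0,right)
state=s3 head=0 tape=0[1]00000B   (s3,1)→(s2,1,left)
state=s2 head=-1 tape=[0]100000B   (s2,0)→(s1,0,right)
state=s1 head=0 tape=0[1]00000B   (s1,1)→(s2,0,right)
state=s2 head=1 tape=00[0]0000B   (s2,0)→(s1,0,right)
state=s1 head=2 tape=000[0]000B   (s1,0)→(s3,1,right)
state=s3 head=3 tape=0001[0]00B   (s3,0)→(s3,0,left)
state=s3 head=2 tape=000[1]000B   (s3,1)→(s2,1,left)
state=s2 head=1 tape=00[0]1000B   (s2,0)→(s1,0,right)
state=s1 head=2 tape=000[1]000B   (s1,1)→(s2,0,right)
state=s2 head=3 tape=0000[0]00B   (s2,0)→(s1,0,right)
state=s1 head=4 tape=00000[0]0B   (s1,0)→(s3,1,right)
state=s3 head=5 tape=000001[0]B   (s3,0)→(s3,0,left)
state=s3 head=4 tape=00000[1]0B   (s3,1)→(s2,1,left)
state=s2 head=3 tape=0000[0]10B   (s2,0)→(s1,0,right)
state=s1 head=4 tape=00000[1]0B   (s1,1)→(s2,0,right)
state=s2 head=5 tape=000000[0]B   (s2,0)→(s1,0,right)
state=s1 head=6 tape=0000000[B]
M halts after 24 transitions.

24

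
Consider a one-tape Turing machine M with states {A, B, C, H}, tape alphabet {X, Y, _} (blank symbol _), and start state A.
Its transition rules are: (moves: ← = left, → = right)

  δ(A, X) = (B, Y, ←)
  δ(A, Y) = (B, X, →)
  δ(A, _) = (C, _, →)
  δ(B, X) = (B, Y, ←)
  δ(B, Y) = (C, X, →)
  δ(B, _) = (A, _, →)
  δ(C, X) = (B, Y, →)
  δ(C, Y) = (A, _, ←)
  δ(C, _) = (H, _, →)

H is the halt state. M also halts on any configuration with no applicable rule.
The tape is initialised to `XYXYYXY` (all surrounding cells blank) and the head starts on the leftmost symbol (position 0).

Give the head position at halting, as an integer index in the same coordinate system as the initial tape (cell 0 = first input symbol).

3

A | _[X]YXYYXY   read X → write Y, move ←, go to B
B | [_]YYXYYXY   read _ → write _, move →, go to A
A | _[Y]YXYYXY   read Y → write X, move →, go to B
B | _X[Y]XYYXY   read Y → write X, move →, go to C
C | _XX[X]YYXY   read X → write Y, move →, go to B
B | _XXY[Y]YXY   read Y → write X, move →, go to C
C | _XXYX[Y]XY   read Y → write _, move ←, go to A
A | _XXY[X]_XY   read X → write Y, move ←, go to B
B | _XX[Y]Y_XY   read Y → write X, move →, go to C
C | _XXX[Y]_XY   read Y → write _, move ←, go to A
A | _XX[X]__XY   read X → write Y, move ←, go to B
B | _X[X]Y__XY   read X → write Y, move ←, go to B
B | _[X]YY__XY   read X → write Y, move ←, go to B
B | [_]YYY__XY   read _ → write _, move →, go to A
A | _[Y]YY__XY   read Y → write X, move →, go to B
B | _X[Y]Y__XY   read Y → write X, move →, go to C
C | _XX[Y]__XY   read Y → write _, move ←, go to A
A | _X[X]___XY   read X → write Y, move ←, go to B
B | _[X]Y___XY   read X → write Y, move ←, go to B
B | [_]YY___XY   read _ → write _, move →, go to A
A | _[Y]Y___XY   read Y → write X, move →, go to B
B | _X[Y]___XY   read Y → write X, move →, go to C
C | _XX[_]__XY   read _ → write _, move →, go to H
H | _XX_[_]_XY
At halt the head is at cell 3.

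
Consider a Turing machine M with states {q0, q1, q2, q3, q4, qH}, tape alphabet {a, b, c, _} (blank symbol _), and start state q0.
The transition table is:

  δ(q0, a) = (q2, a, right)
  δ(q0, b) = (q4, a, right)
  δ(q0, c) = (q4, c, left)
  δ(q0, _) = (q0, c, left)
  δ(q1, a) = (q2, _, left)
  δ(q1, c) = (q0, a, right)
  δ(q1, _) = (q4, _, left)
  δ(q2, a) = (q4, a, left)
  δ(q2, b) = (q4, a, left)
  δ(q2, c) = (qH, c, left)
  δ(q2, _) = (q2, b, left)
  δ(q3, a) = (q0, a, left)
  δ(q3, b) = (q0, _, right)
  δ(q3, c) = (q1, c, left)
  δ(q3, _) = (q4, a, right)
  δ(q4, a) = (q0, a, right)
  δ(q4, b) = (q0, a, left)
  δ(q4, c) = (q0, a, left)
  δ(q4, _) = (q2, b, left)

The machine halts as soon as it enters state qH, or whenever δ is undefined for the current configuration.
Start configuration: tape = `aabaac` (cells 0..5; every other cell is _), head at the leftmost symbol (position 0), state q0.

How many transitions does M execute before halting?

q0 | [a]abaac   read a → write a, move right, go to q2
q2 | a[a]baac   read a → write a, move left, go to q4
q4 | [a]abaac   read a → write a, move right, go to q0
q0 | a[a]baac   read a → write a, move right, go to q2
q2 | aa[b]aac   read b → write a, move left, go to q4
q4 | a[a]aaac   read a → write a, move right, go to q0
q0 | aa[a]aac   read a → write a, move right, go to q2
q2 | aaa[a]ac   read a → write a, move left, go to q4
q4 | aa[a]aac   read a → write a, move right, go to q0
q0 | aaa[a]ac   read a → write a, move right, go to q2
q2 | aaaa[a]c   read a → write a, move left, go to q4
q4 | aaa[a]ac   read a → write a, move right, go to q0
q0 | aaaa[a]c   read a → write a, move right, go to q2
q2 | aaaaa[c]   read c → write c, move left, go to qH
qH | aaaa[a]c
M halts after 14 transitions.

14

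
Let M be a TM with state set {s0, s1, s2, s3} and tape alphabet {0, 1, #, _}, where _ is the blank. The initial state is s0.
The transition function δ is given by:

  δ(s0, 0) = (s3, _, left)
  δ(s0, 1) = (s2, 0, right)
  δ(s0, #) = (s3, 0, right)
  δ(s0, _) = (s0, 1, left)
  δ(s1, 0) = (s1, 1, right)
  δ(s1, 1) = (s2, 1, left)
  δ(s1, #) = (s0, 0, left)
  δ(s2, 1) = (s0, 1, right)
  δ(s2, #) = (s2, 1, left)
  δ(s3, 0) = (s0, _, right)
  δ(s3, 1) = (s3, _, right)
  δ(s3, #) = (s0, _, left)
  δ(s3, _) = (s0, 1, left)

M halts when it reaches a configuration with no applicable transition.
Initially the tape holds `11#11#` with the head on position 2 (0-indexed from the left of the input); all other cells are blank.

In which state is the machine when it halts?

s2

s0 | 11[#]11#   read # → write 0, move right, go to s3
s3 | 110[1]1#   read 1 → write _, move right, go to s3
s3 | 110_[1]#   read 1 → write _, move right, go to s3
s3 | 110__[#]   read # → write _, move left, go to s0
s0 | 110_[_]_   read _ → write 1, move left, go to s0
s0 | 110[_]1_   read _ → write 1, move left, go to s0
s0 | 11[0]11_   read 0 → write _, move left, go to s3
s3 | 1[1]_11_   read 1 → write _, move right, go to s3
s3 | 1_[_]11_   read _ → write 1, move left, go to s0
s0 | 1[_]111_   read _ → write 1, move left, go to s0
s0 | [1]1111_   read 1 → write 0, move right, go to s2
s2 | 0[1]111_   read 1 → write 1, move right, go to s0
s0 | 01[1]11_   read 1 → write 0, move right, go to s2
s2 | 010[1]1_   read 1 → write 1, move right, go to s0
s0 | 0101[1]_   read 1 → write 0, move right, go to s2
s2 | 01010[_]
No transition is defined for (s2, _); M halts in state s2.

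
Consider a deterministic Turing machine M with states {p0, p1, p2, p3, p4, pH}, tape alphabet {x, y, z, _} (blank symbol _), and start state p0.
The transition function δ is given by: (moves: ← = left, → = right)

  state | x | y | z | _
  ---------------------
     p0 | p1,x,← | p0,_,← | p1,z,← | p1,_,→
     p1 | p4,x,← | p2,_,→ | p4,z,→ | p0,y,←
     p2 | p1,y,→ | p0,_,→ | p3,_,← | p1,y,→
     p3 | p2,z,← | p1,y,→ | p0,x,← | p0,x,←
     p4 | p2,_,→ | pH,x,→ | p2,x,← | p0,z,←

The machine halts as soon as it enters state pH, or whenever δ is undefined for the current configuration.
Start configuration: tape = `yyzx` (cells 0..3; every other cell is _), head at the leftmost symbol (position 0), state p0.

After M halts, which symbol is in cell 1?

state=p0 head=0 tape=_[y]yzx   (p0,y)→(p0,_,←)
state=p0 head=-1 tape=[_]_yzx   (p0,_)→(p1,_,→)
state=p1 head=0 tape=_[_]yzx   (p1,_)→(p0,y,←)
state=p0 head=-1 tape=[_]yyzx   (p0,_)→(p1,_,→)
state=p1 head=0 tape=_[y]yzx   (p1,y)→(p2,_,→)
state=p2 head=1 tape=__[y]zx   (p2,y)→(p0,_,→)
state=p0 head=2 tape=___[z]x   (p0,z)→(p1,z,←)
state=p1 head=1 tape=__[_]zx   (p1,_)→(p0,y,←)
state=p0 head=0 tape=_[_]yzx   (p0,_)→(p1,_,→)
state=p1 head=1 tape=__[y]zx   (p1,y)→(p2,_,→)
state=p2 head=2 tape=___[z]x   (p2,z)→(p3,_,←)
state=p3 head=1 tape=__[_]_x   (p3,_)→(p0,x,←)
state=p0 head=0 tape=_[_]x_x   (p0,_)→(p1,_,→)
state=p1 head=1 tape=__[x]_x   (p1,x)→(p4,x,←)
state=p4 head=0 tape=_[_]x_x   (p4,_)→(p0,z,←)
state=p0 head=-1 tape=[_]zx_x   (p0,_)→(p1,_,→)
state=p1 head=0 tape=_[z]x_x   (p1,z)→(p4,z,→)
state=p4 head=1 tape=_z[x]_x   (p4,x)→(p2,_,→)
state=p2 head=2 tape=_z_[_]x   (p2,_)→(p1,y,→)
state=p1 head=3 tape=_z_y[x]   (p1,x)→(p4,x,←)
state=p4 head=2 tape=_z_[y]x   (p4,y)→(pH,x,→)
state=pH head=3 tape=_z_x[x]
Cell 1 holds _ when M halts.

_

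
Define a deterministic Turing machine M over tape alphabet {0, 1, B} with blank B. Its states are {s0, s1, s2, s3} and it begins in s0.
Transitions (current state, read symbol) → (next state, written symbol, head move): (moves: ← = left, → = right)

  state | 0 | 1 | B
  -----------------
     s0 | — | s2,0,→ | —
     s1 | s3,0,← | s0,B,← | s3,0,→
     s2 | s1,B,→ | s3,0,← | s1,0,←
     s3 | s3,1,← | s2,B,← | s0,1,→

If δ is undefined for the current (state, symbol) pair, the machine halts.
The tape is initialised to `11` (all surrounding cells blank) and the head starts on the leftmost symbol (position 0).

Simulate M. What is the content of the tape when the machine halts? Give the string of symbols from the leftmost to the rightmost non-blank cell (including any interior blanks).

10B01

s0 | B[1]1BBB   read 1 → write 0, move →, go to s2
s2 | B0[1]BBB   read 1 → write 0, move ←, go to s3
s3 | B[0]0BBB   read 0 → write 1, move ←, go to s3
s3 | [B]10BBB   read B → write 1, move →, go to s0
s0 | 1[1]0BBB   read 1 → write 0, move →, go to s2
s2 | 10[0]BBB   read 0 → write B, move →, go to s1
s1 | 10B[B]BB   read B → write 0, move →, go to s3
s3 | 10B0[B]B   read B → write 1, move →, go to s0
s0 | 10B01[B]
The non-blank tape span at halt is 10B01.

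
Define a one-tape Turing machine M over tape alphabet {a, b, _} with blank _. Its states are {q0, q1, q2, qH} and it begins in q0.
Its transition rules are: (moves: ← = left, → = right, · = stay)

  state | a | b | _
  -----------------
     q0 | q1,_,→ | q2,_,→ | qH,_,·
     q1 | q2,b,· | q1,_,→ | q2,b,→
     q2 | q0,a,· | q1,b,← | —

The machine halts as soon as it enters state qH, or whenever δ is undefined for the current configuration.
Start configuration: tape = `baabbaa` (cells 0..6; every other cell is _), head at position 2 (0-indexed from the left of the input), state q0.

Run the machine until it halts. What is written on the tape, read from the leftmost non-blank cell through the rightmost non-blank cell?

state=q0 head=2 tape=ba[a]bbaa__   (q0,a)→(q1,_,→)
state=q1 head=3 tape=ba_[b]baa__   (q1,b)→(q1,_,→)
state=q1 head=4 tape=ba__[b]aa__   (q1,b)→(q1,_,→)
state=q1 head=5 tape=ba___[a]a__   (q1,a)→(q2,b,·)
state=q2 head=5 tape=ba___[b]a__   (q2,b)→(q1,b,←)
state=q1 head=4 tape=ba__[_]ba__   (q1,_)→(q2,b,→)
state=q2 head=5 tape=ba__b[b]a__   (q2,b)→(q1,b,←)
state=q1 head=4 tape=ba__[b]ba__   (q1,b)→(q1,_,→)
state=q1 head=5 tape=ba___[b]a__   (q1,b)→(q1,_,→)
state=q1 head=6 tape=ba____[a]__   (q1,a)→(q2,b,·)
state=q2 head=6 tape=ba____[b]__   (q2,b)→(q1,b,←)
state=q1 head=5 tape=ba___[_]b__   (q1,_)→(q2,b,→)
state=q2 head=6 tape=ba___b[b]__   (q2,b)→(q1,b,←)
state=q1 head=5 tape=ba___[b]b__   (q1,b)→(q1,_,→)
state=q1 head=6 tape=ba____[b]__   (q1,b)→(q1,_,→)
state=q1 head=7 tape=ba_____[_]_   (q1,_)→(q2,b,→)
state=q2 head=8 tape=ba_____b[_]
The non-blank tape span at halt is ba_____b.

ba_____b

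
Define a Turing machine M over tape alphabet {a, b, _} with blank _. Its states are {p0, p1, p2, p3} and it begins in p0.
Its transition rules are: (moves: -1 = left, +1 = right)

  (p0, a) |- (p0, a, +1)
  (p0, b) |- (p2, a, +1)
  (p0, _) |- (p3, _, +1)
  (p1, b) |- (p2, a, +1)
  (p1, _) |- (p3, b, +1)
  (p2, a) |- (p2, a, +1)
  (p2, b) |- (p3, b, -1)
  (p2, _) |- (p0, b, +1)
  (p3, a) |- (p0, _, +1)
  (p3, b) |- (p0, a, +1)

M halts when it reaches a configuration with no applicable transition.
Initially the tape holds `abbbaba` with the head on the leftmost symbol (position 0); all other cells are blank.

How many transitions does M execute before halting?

15

state=p0 head=0 tape=[a]bbbaba___   (p0,a)→(p0,a,+1)
state=p0 head=1 tape=a[b]bbaba___   (p0,b)→(p2,a,+1)
state=p2 head=2 tape=aa[b]baba___   (p2,b)→(p3,b,-1)
state=p3 head=1 tape=a[a]bbaba___   (p3,a)→(p0,_,+1)
state=p0 head=2 tape=a_[b]baba___   (p0,b)→(p2,a,+1)
state=p2 head=3 tape=a_a[b]aba___   (p2,b)→(p3,b,-1)
state=p3 head=2 tape=a_[a]baba___   (p3,a)→(p0,_,+1)
state=p0 head=3 tape=a__[b]aba___   (p0,b)→(p2,a,+1)
state=p2 head=4 tape=a__a[a]ba___   (p2,a)→(p2,a,+1)
state=p2 head=5 tape=a__aa[b]a___   (p2,b)→(p3,b,-1)
state=p3 head=4 tape=a__a[a]ba___   (p3,a)→(p0,_,+1)
state=p0 head=5 tape=a__a_[b]a___   (p0,b)→(p2,a,+1)
state=p2 head=6 tape=a__a_a[a]___   (p2,a)→(p2,a,+1)
state=p2 head=7 tape=a__a_aa[_]__   (p2,_)→(p0,b,+1)
state=p0 head=8 tape=a__a_aab[_]_   (p0,_)→(p3,_,+1)
state=p3 head=9 tape=a__a_aab_[_]
M halts after 15 transitions.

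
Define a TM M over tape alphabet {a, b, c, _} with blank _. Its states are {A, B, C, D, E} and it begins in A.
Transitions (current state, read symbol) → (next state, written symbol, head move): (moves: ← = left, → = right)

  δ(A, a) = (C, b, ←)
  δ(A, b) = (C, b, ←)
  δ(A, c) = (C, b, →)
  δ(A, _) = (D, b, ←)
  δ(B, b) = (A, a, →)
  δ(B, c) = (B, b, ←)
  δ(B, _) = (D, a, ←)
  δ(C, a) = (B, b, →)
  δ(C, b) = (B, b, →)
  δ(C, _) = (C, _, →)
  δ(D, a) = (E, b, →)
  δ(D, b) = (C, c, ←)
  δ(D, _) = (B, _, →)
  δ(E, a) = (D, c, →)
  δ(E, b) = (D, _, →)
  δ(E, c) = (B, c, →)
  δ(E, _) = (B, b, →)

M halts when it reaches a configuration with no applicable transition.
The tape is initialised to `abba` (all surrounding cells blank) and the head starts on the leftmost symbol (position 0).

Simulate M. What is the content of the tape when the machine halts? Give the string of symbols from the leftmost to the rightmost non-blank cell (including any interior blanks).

bbbb__a

state=A head=0 tape=_[a]bba___   (A,a)→(C,b,←)
state=C head=-1 tape=[_]bbba___   (C,_)→(C,_,→)
state=C head=0 tape=_[b]bba___   (C,b)→(B,b,→)
state=B head=1 tape=_b[b]ba___   (B,b)→(A,a,→)
state=A head=2 tape=_ba[b]a___   (A,b)→(C,b,←)
state=C head=1 tape=_b[a]ba___   (C,a)→(B,b,→)
state=B head=2 tape=_bb[b]a___   (B,b)→(A,a,→)
state=A head=3 tape=_bba[a]___   (A,a)→(C,b,←)
state=C head=2 tape=_bb[a]b___   (C,a)→(B,b,→)
state=B head=3 tape=_bbb[b]___   (B,b)→(A,a,→)
state=A head=4 tape=_bbba[_]__   (A,_)→(D,b,←)
state=D head=3 tape=_bbb[a]b__   (D,a)→(E,b,→)
state=E head=4 tape=_bbbb[b]__   (E,b)→(D,_,→)
state=D head=5 tape=_bbbb_[_]_   (D,_)→(B,_,→)
state=B head=6 tape=_bbbb__[_]   (B,_)→(D,a,←)
state=D head=5 tape=_bbbb_[_]a   (D,_)→(B,_,→)
state=B head=6 tape=_bbbb__[a]
The non-blank tape span at halt is bbbb__a.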